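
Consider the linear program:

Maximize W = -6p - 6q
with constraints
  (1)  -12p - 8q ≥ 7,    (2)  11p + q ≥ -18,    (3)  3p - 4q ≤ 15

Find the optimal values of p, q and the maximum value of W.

p = -57/47, q = -219/47, maximum W = 1656/47

Corner points and W = -6p - 6q:
  (-137/76, 139/76) → W = -3/19
  (23/18, -67/24) → W = 109/12
  (-57/47, -219/47) → W = 1656/47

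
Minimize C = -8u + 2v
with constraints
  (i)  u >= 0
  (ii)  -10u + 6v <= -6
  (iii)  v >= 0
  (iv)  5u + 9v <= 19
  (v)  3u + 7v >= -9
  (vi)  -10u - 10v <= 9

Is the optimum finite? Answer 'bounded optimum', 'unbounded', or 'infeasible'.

Corner points and C = -8u + 2v:
  (3/5, 0) → C = -24/5
  (7/5, 4/3) → C = -128/15
  (19/5, 0) → C = -152/5
The feasible region has finitely many vertices and no improving ray; the minimum is -152/5 at (19/5, 0).

bounded optimum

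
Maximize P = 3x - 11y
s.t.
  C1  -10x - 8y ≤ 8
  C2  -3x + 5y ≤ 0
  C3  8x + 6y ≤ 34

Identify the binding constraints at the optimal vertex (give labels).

C1 and C3

Corner points and P = 3x - 11y:
  (-20/37, -12/37) → P = 72/37
  (80, -101) → P = 1351
  (85/29, 51/29) → P = -306/29

The maximum is at (80, -101). Substituting into each constraint, equality holds for C1 and C3; the remaining constraints have slack.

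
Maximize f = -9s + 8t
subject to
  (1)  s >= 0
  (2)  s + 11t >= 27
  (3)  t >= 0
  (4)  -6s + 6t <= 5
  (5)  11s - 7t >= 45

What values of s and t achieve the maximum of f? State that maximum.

The feasible region is unbounded (it extends along (1, 1), (1, 0)), but f strictly decreases along every unbounded feasible direction, so there is no improving ray and the maximum is attained at a vertex.

The binding constraints are -6s + 6t = 5 and 11s - 7t = 45.
Solving simultaneously gives s = 305/24, t = 325/24.

s = 305/24, t = 325/24, maximum f = -145/24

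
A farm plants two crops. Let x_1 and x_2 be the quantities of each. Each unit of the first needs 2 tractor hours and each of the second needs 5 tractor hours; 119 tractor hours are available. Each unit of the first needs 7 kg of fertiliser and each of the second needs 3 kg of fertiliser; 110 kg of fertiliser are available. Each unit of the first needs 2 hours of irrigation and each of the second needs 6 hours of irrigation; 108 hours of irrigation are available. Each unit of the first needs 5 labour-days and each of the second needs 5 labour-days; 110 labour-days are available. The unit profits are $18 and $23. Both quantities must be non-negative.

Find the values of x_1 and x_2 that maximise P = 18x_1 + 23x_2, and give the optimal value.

x_1 = 6, x_2 = 16, maximum P = 476

Feasible corners and P = 18x_1 + 23x_2:
  (0, 0) → P = 0
  (0, 18) → P = 414
  (110/7, 0) → P = 1980/7
  (11, 11) → P = 451
  (6, 16) → P = 476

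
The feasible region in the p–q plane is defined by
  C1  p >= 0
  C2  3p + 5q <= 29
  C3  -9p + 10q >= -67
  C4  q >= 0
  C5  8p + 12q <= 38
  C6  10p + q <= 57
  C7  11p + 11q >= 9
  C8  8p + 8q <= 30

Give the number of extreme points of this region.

Of the 27 pairwise boundary intersections, those satisfying every inequality are:
  (0, 19/6)
  (0, 9/11)
  (9/11, 0)
  (15/4, 0)
  (7/4, 2)

5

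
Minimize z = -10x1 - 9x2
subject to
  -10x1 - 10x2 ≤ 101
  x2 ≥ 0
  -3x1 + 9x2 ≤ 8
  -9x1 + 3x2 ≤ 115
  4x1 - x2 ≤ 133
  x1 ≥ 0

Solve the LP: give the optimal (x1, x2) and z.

Corner points and z = -10x1 - 9x2:
  (133/4, 0) → z = -665/2
  (0, 0) → z = 0
  (1205/33, 431/33) → z = -15929/33
  (0, 8/9) → z = -8

x1 = 1205/33, x2 = 431/33, minimum z = -15929/33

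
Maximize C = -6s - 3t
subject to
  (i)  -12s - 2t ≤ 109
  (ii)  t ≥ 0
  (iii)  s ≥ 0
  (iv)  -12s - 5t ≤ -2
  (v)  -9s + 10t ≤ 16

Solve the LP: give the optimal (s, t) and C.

The feasible region is unbounded (it extends along (10, 9), (1, 0)), but C strictly decreases along every unbounded feasible direction, so there is no improving ray and the maximum is attained at a vertex.

The binding constraints are t = 0 and -12s - 5t = -2.
Solving simultaneously gives s = 1/6, t = 0.

s = 1/6, t = 0, maximum C = -1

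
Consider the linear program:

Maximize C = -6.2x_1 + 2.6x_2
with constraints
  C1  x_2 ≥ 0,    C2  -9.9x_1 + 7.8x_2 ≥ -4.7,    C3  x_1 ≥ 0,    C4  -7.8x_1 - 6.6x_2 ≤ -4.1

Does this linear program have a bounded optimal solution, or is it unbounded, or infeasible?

unbounded

From the feasible point (350/701, 131/4206), moving in the direction (0, 1) keeps every constraint satisfied while C increases without bound.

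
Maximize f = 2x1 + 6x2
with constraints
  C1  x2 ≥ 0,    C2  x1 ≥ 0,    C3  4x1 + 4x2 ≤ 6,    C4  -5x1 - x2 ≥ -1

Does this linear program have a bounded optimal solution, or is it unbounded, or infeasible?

Feasible corners and f = 2x1 + 6x2:
  (0, 0) → f = 0
  (1/5, 0) → f = 2/5
  (0, 1) → f = 6
The feasible region has finitely many vertices and no improving ray; the maximum is 6 at (0, 1).

bounded optimum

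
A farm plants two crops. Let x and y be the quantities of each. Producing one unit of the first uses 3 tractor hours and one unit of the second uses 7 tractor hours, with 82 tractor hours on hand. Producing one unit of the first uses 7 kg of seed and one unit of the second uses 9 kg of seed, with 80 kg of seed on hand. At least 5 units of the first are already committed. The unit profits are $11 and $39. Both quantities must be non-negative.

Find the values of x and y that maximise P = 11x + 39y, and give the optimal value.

x = 5, y = 5, maximum P = 250

Corner points and P = 11x + 39y:
  (80/7, 0) → P = 880/7
  (5, 0) → P = 55
  (5, 5) → P = 250

The optimum lies where 7x + 9y = 80 and x = 5.
Solving simultaneously gives x = 5, y = 5.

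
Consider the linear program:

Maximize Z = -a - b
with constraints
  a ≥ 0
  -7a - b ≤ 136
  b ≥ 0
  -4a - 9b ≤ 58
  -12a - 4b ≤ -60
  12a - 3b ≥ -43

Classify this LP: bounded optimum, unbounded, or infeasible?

Vertices and Z = -a - b:
  (5, 0) → Z = -5
  (2/21, 103/7) → Z = -311/21
The feasible region has finitely many vertices and no improving ray; the maximum is -5 at (5, 0).

bounded optimum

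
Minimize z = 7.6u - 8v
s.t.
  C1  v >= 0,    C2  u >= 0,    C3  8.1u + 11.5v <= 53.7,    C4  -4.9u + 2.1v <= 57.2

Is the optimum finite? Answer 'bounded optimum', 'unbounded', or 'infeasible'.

bounded optimum

Feasible corners and z = 7.6u - 8v:
  (0, 0) → z = 0
  (179/27, 0) → z = 6802/135
  (0, 537/115) → z = -4296/115
The feasible region has finitely many vertices and no improving ray; the minimum is -4296/115 at (0, 537/115).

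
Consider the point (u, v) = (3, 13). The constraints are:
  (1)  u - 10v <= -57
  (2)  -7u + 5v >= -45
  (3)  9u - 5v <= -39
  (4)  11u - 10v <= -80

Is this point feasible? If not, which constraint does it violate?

Constraint (3): 9u - 5v = -38, which is not ≤ -39. All other constraints are satisfied.

not feasible — violates (3)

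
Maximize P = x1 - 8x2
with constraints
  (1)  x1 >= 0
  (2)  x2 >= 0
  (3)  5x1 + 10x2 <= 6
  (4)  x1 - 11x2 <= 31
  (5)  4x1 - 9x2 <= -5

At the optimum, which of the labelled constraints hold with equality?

Extreme points and P = x1 - 8x2:
  (0, 3/5) → P = -24/5
  (0, 5/9) → P = -40/9
  (4/85, 49/85) → P = -388/85

The maximum is at (0, 5/9). Substituting into each constraint, equality holds for (1) and (5); the remaining constraints have slack.

(1) and (5)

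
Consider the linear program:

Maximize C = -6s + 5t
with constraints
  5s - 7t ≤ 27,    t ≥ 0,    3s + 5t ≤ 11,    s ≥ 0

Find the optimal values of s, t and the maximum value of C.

Corner points and C = -6s + 5t:
  (11/3, 0) → C = -22
  (0, 0) → C = 0
  (0, 11/5) → C = 11

s = 0, t = 11/5, maximum C = 11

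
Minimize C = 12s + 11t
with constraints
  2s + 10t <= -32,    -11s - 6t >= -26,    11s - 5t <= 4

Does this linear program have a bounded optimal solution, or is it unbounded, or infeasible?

unbounded

From the feasible point (-1, -3), moving in the direction (-10, 2) keeps every constraint satisfied while C decreases without bound.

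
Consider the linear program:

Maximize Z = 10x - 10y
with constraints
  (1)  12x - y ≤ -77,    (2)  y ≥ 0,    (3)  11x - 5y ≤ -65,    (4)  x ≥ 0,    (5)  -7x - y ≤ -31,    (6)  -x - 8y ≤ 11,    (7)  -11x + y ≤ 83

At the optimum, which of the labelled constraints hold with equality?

Vertices and Z = 10x - 10y:
  (0, 77) → Z = -770
  (6, 149) → Z = -1430
  (0, 83) → Z = -830

The maximum is at (0, 77). Substituting into each constraint, equality holds for (1) and (4); the remaining constraints have slack.

(1) and (4)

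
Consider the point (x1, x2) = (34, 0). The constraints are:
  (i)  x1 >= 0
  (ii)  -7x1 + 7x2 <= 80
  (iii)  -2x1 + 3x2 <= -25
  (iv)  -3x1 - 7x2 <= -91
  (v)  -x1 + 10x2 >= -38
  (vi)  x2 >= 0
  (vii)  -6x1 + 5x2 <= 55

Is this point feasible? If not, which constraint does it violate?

(i): 34 ≥ 0 ✓
(ii): -238 ≤ 80 ✓
(iii): -68 ≤ -25 ✓
(iv): -102 ≤ -91 ✓
(v): -34 ≥ -38 ✓
(vi): 0 ≥ 0 ✓
(vii): -204 ≤ 55 ✓

feasible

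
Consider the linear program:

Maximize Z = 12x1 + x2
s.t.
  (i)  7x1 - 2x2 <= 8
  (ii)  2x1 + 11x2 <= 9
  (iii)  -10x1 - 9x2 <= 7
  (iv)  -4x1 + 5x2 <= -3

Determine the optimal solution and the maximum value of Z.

x1 = 34/27, x2 = 11/27, maximum Z = 419/27

Corner points and Z = 12x1 + x2:
  (58/83, -129/83) → Z = 567/83
  (34/27, 11/27) → Z = 419/27
  (-4/43, -29/43) → Z = -77/43

The optimum lies where 7x1 - 2x2 = 8 and -4x1 + 5x2 = -3.
Solving simultaneously gives x1 = 34/27, x2 = 11/27.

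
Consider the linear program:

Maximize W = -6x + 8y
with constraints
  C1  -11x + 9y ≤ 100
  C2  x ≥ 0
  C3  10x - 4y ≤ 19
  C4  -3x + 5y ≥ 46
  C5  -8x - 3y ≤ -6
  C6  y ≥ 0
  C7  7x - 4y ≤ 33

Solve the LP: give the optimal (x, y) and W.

x = 571/46, y = 1209/46, maximum W = 3123/23

Extreme points and W = -6x + 8y:
  (0, 100/9) → W = 800/9
  (571/46, 1209/46) → W = 3123/23
  (0, 46/5) → W = 368/5
  (279/38, 517/38) → W = 1231/19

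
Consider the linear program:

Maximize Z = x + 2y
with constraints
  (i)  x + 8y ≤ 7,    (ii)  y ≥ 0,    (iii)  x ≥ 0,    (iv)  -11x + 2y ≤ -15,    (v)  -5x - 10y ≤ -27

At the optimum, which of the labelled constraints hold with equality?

(i) and (ii)

Vertices and Z = x + 2y:
  (7, 0) → Z = 7
  (73/15, 4/15) → Z = 27/5
  (27/5, 0) → Z = 27/5

The maximum is at (7, 0). Substituting into each constraint, equality holds for (i) and (ii); the remaining constraints have slack.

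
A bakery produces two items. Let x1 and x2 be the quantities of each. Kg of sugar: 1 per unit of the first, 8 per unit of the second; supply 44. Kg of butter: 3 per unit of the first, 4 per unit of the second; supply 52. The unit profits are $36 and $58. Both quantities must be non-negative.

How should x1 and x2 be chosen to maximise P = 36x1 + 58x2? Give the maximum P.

x1 = 12, x2 = 4, maximum P = 664

Extreme points and P = 36x1 + 58x2:
  (0, 0) → P = 0
  (0, 11/2) → P = 319
  (52/3, 0) → P = 624
  (12, 4) → P = 664

The optimum lies where x1 + 8x2 = 44 and 3x1 + 4x2 = 52.
Solving simultaneously gives x1 = 12, x2 = 4.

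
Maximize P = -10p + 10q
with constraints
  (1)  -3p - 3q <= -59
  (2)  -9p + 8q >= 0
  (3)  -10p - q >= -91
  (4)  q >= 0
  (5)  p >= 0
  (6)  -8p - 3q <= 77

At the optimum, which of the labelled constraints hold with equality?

(3) and (5)

Extreme points and P = -10p + 10q:
  (214/27, 317/27) → P = 1030/27
  (0, 59/3) → P = 590/3
  (0, 91) → P = 910

The maximum is at (0, 91). Substituting into each constraint, equality holds for (3) and (5); the remaining constraints have slack.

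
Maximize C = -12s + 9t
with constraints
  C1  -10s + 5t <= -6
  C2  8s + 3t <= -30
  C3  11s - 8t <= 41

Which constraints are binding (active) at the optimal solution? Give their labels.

C1 and C2

Extreme points and C = -12s + 9t:
  (-66/35, -174/35) → C = -774/35
  (-157/25, -344/25) → C = -1212/25
  (-117/97, -658/97) → C = -4518/97

The maximum is at (-66/35, -174/35). Substituting into each constraint, equality holds for C1 and C2; the remaining constraints have slack.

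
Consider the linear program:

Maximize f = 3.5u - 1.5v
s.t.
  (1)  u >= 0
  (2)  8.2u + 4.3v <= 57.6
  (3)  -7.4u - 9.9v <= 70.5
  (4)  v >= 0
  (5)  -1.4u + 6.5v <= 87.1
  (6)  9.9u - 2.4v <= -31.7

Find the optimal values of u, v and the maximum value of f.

u = 0, v = 317/24, maximum f = -317/16

Extreme points and f = 3.5u - 1.5v:
  (0, 576/43) → f = -864/43
  (0, 317/24) → f = -317/16
  (193/6225, 83018/6225) → f = -247703/12450

The optimum lies where u = 0 and 9.9u - 2.4v = -31.7.
Solving simultaneously gives u = 0, v = 317/24.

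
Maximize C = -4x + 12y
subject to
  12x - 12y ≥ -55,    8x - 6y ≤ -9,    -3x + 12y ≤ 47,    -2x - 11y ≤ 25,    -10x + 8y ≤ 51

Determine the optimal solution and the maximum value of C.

Feasible corners and C = -4x + 12y:
  (-8/9, 133/36) → C = 431/9
  (-905/156, -95/78) → C = 335/39
  (29/13, 349/78) → C = 582/13
  (-249/100, -91/50) → C = -297/25

x = -8/9, y = 133/36, maximum C = 431/9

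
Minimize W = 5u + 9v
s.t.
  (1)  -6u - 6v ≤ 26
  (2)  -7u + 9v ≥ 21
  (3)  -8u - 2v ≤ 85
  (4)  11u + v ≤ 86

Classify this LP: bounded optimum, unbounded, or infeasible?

bounded optimum

Extreme points and W = 5u + 9v:
  (-15/4, -7/12) → W = -24
  (-229/18, 151/18) → W = 107/9
  (753/106, 833/106) → W = 5631/53
The feasible region has finitely many vertices and no improving ray; the minimum is -24 at (-15/4, -7/12).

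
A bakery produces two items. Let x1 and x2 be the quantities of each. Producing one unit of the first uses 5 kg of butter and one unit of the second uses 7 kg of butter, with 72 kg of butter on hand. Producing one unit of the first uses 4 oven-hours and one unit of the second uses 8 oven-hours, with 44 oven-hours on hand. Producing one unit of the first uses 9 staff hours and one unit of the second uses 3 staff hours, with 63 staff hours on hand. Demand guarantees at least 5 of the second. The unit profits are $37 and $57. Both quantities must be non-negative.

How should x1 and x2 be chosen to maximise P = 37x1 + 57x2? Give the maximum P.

Corner points and P = 37x1 + 57x2:
  (0, 11/2) → P = 627/2
  (0, 5) → P = 285
  (1, 5) → P = 322

The binding constraints are 4x1 + 8x2 = 44 and x2 = 5.
Solving simultaneously gives x1 = 1, x2 = 5.

x1 = 1, x2 = 5, maximum P = 322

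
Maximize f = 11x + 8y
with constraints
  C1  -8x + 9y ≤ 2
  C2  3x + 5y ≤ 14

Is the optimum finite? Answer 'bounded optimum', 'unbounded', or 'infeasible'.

From the feasible point (116/67, 118/67), moving in the direction (5, -3) keeps every constraint satisfied while f increases without bound.

unbounded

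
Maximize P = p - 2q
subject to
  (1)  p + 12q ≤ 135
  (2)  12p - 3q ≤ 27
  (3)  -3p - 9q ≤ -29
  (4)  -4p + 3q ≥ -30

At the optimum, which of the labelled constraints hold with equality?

Feasible corners and P = p - 2q:
  (243/49, 531/49) → P = -117/7
  (-289/9, 376/27) → P = -1619/27
  (110/39, 89/39) → P = -68/39

The maximum is at (110/39, 89/39). Substituting into each constraint, equality holds for (2) and (3); the remaining constraints have slack.

(2) and (3)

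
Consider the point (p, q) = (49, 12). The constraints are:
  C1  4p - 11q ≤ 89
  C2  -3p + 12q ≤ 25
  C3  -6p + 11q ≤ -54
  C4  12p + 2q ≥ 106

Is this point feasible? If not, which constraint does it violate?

C1: 64 ≤ 89 ✓
C2: -3 ≤ 25 ✓
C3: -162 ≤ -54 ✓
C4: 612 ≥ 106 ✓

feasible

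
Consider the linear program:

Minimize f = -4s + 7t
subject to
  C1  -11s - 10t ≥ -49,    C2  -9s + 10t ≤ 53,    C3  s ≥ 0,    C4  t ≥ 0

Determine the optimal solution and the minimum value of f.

Extreme points and f = -4s + 7t:
  (0, 49/10) → f = 343/10
  (49/11, 0) → f = -196/11
  (0, 0) → f = 0

The optimum lies where -11s - 10t = -49 and t = 0.
Solving simultaneously gives s = 49/11, t = 0.

s = 49/11, t = 0, minimum f = -196/11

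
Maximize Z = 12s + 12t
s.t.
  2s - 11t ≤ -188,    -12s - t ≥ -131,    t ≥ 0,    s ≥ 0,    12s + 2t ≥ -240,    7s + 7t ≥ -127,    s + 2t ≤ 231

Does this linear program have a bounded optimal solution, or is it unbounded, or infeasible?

bounded optimum

Feasible corners and Z = 12s + 12t:
  (1253/134, 1259/67) → Z = 22626/67
  (0, 188/11) → Z = 2256/11
  (31/23, 2641/23) → Z = 32064/23
  (0, 231/2) → Z = 1386
The feasible region has finitely many vertices and no improving ray; the maximum is 32064/23 at (31/23, 2641/23).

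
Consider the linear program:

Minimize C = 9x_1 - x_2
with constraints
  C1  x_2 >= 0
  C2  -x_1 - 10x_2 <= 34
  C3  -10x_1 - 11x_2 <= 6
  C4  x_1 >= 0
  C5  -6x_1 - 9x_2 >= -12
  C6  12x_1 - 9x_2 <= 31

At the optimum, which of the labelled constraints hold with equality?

Vertices and C = 9x_1 - x_2:
  (0, 0) → C = 0
  (2, 0) → C = 18
  (0, 4/3) → C = -4/3

The minimum is at (0, 4/3). Substituting into each constraint, equality holds for C4 and C5; the remaining constraints have slack.

C4 and C5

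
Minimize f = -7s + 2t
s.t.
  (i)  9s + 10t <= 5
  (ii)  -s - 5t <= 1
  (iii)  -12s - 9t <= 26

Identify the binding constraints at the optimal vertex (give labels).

(i) and (ii)

Feasible corners and f = -7s + 2t:
  (1, -2/5) → f = -39/5
  (-305/39, 98/13) → f = 2723/39
  (-121/51, 14/51) → f = 875/51

The minimum is at (1, -2/5). Substituting into each constraint, equality holds for (i) and (ii); the remaining constraints have slack.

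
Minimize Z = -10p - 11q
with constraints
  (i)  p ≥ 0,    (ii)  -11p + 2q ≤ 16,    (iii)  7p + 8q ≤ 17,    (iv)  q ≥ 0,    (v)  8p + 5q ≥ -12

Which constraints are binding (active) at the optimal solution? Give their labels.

Vertices and Z = -10p - 11q:
  (0, 17/8) → Z = -187/8
  (0, 0) → Z = 0
  (17/7, 0) → Z = -170/7

The minimum is at (17/7, 0). Substituting into each constraint, equality holds for (iii) and (iv); the remaining constraints have slack.

(iii) and (iv)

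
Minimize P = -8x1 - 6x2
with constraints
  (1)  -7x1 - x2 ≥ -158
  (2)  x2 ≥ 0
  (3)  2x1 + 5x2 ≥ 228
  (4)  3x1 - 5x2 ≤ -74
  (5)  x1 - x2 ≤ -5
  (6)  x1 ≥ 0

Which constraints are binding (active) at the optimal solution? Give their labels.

(1) and (6)

Corner points and P = -8x1 - 6x2:
  (562/33, 1280/33) → P = -12176/33
  (0, 158) → P = -948
  (0, 228/5) → P = -1368/5

The minimum is at (0, 158). Substituting into each constraint, equality holds for (1) and (6); the remaining constraints have slack.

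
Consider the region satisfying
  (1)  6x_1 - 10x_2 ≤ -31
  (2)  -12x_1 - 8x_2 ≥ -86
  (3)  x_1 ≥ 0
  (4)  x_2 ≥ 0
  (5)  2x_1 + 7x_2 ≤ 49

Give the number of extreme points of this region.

Intersecting each pair of boundary lines and keeping only the points that satisfy every inequality leaves:
  (51/14, 37/7)
  (0, 31/10)
  (105/34, 104/17)
  (0, 7)

4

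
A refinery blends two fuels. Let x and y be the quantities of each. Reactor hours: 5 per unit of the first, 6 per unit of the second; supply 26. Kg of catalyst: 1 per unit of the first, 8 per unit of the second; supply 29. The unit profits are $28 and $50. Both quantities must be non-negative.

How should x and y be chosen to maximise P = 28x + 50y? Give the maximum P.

Corner points and P = 28x + 50y:
  (0, 0) → P = 0
  (0, 29/8) → P = 725/4
  (26/5, 0) → P = 728/5
  (1, 7/2) → P = 203

At the optimal vertex, 5x + 6y = 26 and x + 8y = 29.
Solving simultaneously gives x = 1, y = 7/2.

x = 1, y = 7/2, maximum P = 203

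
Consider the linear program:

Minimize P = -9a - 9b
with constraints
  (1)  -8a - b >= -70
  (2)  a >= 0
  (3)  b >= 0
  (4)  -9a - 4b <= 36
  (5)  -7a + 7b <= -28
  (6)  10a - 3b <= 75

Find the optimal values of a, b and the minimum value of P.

a = 74/9, b = 38/9, minimum P = -112

Extreme points and P = -9a - 9b:
  (74/9, 38/9) → P = -112
  (285/34, 50/17) → P = -3465/34
  (4, 0) → P = -36
  (15/2, 0) → P = -135/2

The optimum lies where -8a - b = -70 and -7a + 7b = -28.
Solving simultaneously gives a = 74/9, b = 38/9.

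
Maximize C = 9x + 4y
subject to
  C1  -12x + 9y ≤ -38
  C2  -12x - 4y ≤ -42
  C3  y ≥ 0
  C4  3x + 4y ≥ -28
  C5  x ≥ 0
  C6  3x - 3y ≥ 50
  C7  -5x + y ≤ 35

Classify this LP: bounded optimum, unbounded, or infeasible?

From the feasible point (50/3, 0), moving in the direction (3, 3) keeps every constraint satisfied while C increases without bound.

unbounded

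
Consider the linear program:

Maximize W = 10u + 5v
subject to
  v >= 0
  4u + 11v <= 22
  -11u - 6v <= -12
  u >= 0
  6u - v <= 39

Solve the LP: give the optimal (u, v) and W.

u = 11/2, v = 0, maximum W = 55

Vertices and W = 10u + 5v:
  (11/2, 0) → W = 55
  (12/11, 0) → W = 120/11
  (0, 2) → W = 10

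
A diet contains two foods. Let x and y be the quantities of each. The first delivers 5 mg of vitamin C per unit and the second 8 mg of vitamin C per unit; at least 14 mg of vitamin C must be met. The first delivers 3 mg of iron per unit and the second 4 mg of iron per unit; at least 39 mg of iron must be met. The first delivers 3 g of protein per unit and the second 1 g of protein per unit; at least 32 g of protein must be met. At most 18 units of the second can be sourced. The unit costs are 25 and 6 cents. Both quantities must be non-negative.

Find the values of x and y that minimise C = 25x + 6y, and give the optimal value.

x = 14/3, y = 18, minimum C = 674/3

Vertices and C = 25x + 6y:
  (13, 0) → C = 325
  (89/9, 7/3) → C = 2351/9
  (14/3, 18) → C = 674/3
The feasible region is unbounded (it extends along (1, 0)), but C strictly increases along every unbounded feasible direction, so there is no improving ray and the minimum is attained at a vertex.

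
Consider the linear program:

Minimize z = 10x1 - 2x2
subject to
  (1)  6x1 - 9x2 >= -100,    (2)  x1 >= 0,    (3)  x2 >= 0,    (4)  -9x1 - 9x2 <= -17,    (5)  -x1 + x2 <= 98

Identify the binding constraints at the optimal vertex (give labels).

Feasible corners and z = 10x1 - 2x2:
  (0, 100/9) → z = -200/9
  (0, 17/9) → z = -34/9
  (17/9, 0) → z = 170/9
The feasible region is unbounded (it extends along (3, 2), (1, 0)), but z strictly increases along every unbounded feasible direction, so there is no improving ray and the minimum is attained at a vertex.

The minimum is at (0, 100/9). Substituting into each constraint, equality holds for (1) and (2); the remaining constraints have slack.

(1) and (2)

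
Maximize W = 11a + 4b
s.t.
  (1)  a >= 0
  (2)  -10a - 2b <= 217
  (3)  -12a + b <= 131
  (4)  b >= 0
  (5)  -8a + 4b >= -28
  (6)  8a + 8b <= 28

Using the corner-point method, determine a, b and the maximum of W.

Extreme points and W = 11a + 4b:
  (0, 0) → W = 0
  (0, 7/2) → W = 14
  (7/2, 0) → W = 77/2

The optimum lies where b = 0 and -8a + 4b = -28.
Solving simultaneously gives a = 7/2, b = 0.

a = 7/2, b = 0, maximum W = 77/2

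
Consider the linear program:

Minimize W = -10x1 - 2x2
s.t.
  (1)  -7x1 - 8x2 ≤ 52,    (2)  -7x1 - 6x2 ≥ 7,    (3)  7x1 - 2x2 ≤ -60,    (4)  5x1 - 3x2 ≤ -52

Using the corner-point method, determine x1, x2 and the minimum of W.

x1 = -187/28, x2 = 53/8, minimum W = 1499/28

Corner points and W = -10x1 - 2x2:
  (-572/61, 104/61) → W = 5512/61
  (-187/28, 53/8) → W = 1499/28
  (-76/11, 64/11) → W = 632/11
The feasible region is unbounded (it extends along (-6, 7), (-8, 7)), but W strictly increases along every unbounded feasible direction, so there is no improving ray and the minimum is attained at a vertex.

The optimum lies where -7x1 - 6x2 = 7 and 7x1 - 2x2 = -60.
Solving simultaneously gives x1 = -187/28, x2 = 53/8.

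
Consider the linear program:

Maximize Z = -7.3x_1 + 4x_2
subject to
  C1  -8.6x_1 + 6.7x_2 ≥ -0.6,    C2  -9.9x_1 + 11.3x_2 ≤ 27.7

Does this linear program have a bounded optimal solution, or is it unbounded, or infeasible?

unbounded

From the feasible point (19237/3085, 24416/3085), moving in the direction (-6.7, -8.6) keeps every constraint satisfied while Z increases without bound.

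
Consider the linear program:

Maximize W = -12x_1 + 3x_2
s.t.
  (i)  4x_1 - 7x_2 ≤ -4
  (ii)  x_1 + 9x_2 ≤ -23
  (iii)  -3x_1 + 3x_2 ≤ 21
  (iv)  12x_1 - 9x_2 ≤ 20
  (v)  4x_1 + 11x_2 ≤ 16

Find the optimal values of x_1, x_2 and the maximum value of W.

Extreme points and W = -12x_1 + 3x_2:
  (-197/43, -88/43) → W = 2100/43
  (-15, -8) → W = 156
  (-43/5, -8/5) → W = 492/5

At the optimal vertex, 4x_1 - 7x_2 = -4 and -3x_1 + 3x_2 = 21.
Solving simultaneously gives x_1 = -15, x_2 = -8.

x_1 = -15, x_2 = -8, maximum W = 156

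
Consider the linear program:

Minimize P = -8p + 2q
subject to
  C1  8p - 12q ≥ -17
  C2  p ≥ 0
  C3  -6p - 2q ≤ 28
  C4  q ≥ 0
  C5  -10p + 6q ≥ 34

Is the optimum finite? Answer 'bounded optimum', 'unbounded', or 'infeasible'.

The boundaries 8p - 12q = -17 and p = 0 meet at (0, 17/12), but that point violates -10p + 6q ≥ 34. Every candidate vertex is excluded by some other constraint, so the feasible region is empty.

infeasible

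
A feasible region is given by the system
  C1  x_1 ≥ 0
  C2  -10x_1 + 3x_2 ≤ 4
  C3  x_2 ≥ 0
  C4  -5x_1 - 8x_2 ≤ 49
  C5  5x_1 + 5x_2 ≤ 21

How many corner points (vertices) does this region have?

4

Pairwise boundary intersections that survive every other constraint:
  (0, 4/3)
  (0, 0)
  (43/65, 46/13)
  (21/5, 0)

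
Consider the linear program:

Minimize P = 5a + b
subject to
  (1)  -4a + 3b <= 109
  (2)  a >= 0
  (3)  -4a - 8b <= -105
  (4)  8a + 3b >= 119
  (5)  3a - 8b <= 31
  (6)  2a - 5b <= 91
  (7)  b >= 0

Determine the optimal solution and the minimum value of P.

a = 5/6, b = 337/9, minimum P = 749/18

Corner points and P = 5a + b:
  (5/6, 337/9) → P = 749/18
  (49/4, 7) → P = 273/4
  (136/7, 191/56) → P = 5631/56
  (573, 211) → P = 3076
The feasible region is unbounded (it extends along (3, 4), (5, 2)), but P strictly increases along every unbounded feasible direction, so there is no improving ray and the minimum is attained at a vertex.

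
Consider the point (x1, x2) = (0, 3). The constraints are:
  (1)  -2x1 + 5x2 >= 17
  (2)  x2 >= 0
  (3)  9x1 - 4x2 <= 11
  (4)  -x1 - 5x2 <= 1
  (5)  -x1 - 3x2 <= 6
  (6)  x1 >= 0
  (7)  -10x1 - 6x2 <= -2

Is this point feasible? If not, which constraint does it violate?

not feasible — violates (1)

Constraint (1): -2x1 + 5x2 = 15, which is not ≥ 17. All other constraints are satisfied.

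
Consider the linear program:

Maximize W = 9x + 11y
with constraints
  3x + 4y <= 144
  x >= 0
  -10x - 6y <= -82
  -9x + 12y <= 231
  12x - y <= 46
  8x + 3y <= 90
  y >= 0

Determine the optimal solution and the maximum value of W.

x = 129/41, y = 886/41, maximum W = 10907/41

Feasible corners and W = 9x + 11y:
  (0, 41/3) → W = 451/3
  (0, 77/4) → W = 847/4
  (179/41, 262/41) → W = 4493/41
  (129/41, 886/41) → W = 10907/41
  (57/11, 178/11) → W = 2471/11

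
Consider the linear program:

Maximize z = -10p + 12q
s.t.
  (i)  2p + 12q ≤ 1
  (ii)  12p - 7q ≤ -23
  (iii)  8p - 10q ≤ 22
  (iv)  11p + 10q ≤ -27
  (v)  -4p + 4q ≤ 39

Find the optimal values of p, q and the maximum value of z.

Extreme points and z = -10p + 12q:
  (-167/56, 65/112) → z = 515/14
  (-58/7, 41/28) → z = 703/7
  (-6, -7) → z = -24
  (-419/197, -71/197) → z = 3338/197
  (-239/4, -50) → z = -5/2

p = -58/7, q = 41/28, maximum z = 703/7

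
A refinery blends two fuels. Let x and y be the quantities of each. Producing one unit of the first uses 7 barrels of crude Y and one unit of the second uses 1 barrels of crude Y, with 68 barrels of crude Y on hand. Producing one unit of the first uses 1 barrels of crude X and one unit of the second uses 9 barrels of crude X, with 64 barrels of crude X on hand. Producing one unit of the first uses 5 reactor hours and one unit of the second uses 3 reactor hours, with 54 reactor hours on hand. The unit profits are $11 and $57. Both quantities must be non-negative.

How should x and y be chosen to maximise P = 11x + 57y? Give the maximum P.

x = 7, y = 19/3, maximum P = 438

Extreme points and P = 11x + 57y:
  (0, 0) → P = 0
  (0, 64/9) → P = 1216/3
  (68/7, 0) → P = 748/7
  (75/8, 19/8) → P = 477/2
  (7, 19/3) → P = 438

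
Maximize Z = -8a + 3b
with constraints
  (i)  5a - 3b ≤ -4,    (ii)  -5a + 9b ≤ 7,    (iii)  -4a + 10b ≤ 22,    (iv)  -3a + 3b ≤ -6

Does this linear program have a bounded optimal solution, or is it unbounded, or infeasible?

unbounded

From the feasible point (-5, -7), moving in the direction (-3, -3) keeps every constraint satisfied while Z increases without bound.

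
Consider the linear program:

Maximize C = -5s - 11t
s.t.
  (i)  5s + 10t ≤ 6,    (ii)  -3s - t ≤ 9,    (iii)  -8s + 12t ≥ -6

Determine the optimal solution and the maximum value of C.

Vertices and C = -5s - 11t:
  (-96/25, 63/25) → C = -213/25
  (33/35, 9/70) → C = -429/70
  (-51/22, -45/22) → C = 375/11

The binding constraints are -3s - t = 9 and -8s + 12t = -6.
Solving simultaneously gives s = -51/22, t = -45/22.

s = -51/22, t = -45/22, maximum C = 375/11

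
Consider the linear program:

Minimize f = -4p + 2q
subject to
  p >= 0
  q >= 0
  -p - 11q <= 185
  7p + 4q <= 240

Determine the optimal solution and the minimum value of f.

p = 240/7, q = 0, minimum f = -960/7

Feasible corners and f = -4p + 2q:
  (0, 0) → f = 0
  (0, 60) → f = 120
  (240/7, 0) → f = -960/7

The optimum lies where q = 0 and 7p + 4q = 240.
Solving simultaneously gives p = 240/7, q = 0.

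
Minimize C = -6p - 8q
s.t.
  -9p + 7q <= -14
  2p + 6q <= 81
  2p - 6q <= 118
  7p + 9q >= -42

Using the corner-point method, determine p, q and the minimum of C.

p = 199/4, q = -37/12, minimum C = -1643/6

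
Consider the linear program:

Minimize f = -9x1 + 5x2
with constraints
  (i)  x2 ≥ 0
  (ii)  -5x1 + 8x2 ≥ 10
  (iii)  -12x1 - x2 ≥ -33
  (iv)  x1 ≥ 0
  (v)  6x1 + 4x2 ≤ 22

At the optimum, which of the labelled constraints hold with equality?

Corner points and f = -9x1 + 5x2:
  (0, 5/4) → f = 25/4
  (2, 5/2) → f = -11/2
  (0, 11/2) → f = 55/2

The minimum is at (2, 5/2). Substituting into each constraint, equality holds for (ii) and (v); the remaining constraints have slack.

(ii) and (v)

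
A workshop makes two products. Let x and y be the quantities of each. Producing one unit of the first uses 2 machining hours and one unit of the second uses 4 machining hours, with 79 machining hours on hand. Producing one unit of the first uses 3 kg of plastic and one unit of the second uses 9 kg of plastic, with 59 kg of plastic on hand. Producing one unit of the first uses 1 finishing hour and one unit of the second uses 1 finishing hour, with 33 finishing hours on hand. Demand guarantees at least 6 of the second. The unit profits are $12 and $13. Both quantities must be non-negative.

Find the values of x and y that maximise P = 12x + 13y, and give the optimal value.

x = 5/3, y = 6, maximum P = 98

Extreme points and P = 12x + 13y:
  (0, 59/9) → P = 767/9
  (0, 6) → P = 78
  (5/3, 6) → P = 98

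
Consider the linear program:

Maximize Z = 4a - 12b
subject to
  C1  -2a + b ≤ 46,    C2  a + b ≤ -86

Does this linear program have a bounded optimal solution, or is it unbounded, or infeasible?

unbounded

From the feasible point (-44, -42), moving in the direction (1, -1) keeps every constraint satisfied while Z increases without bound.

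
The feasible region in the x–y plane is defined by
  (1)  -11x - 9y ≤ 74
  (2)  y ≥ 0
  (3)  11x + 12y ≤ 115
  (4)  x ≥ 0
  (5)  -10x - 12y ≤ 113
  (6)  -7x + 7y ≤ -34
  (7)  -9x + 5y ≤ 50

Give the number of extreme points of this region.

3

Of the 21 pairwise boundary intersections, those satisfying every inequality are:
  (115/11, 0)
  (34/7, 0)
  (1213/161, 431/161)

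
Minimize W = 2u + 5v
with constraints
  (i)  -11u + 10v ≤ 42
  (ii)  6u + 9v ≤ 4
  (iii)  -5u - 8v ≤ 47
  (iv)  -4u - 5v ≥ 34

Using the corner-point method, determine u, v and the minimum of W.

u = -37/7, v = -18/7, minimum W = -164/7

Vertices and W = 2u + 5v:
  (-403/69, -307/138) → W = -1049/46
  (-110/19, -206/95) → W = -426/19
  (-37/7, -18/7) → W = -164/7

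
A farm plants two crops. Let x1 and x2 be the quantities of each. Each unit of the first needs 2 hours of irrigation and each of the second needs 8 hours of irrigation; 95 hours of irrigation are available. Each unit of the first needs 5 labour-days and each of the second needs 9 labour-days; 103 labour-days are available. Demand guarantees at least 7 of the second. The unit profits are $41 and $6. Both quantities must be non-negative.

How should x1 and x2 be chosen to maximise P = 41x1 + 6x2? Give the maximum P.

x1 = 8, x2 = 7, maximum P = 370

Vertices and P = 41x1 + 6x2:
  (0, 103/9) → P = 206/3
  (0, 7) → P = 42
  (8, 7) → P = 370

The binding constraints are 5x1 + 9x2 = 103 and x2 = 7.
Solving simultaneously gives x1 = 8, x2 = 7.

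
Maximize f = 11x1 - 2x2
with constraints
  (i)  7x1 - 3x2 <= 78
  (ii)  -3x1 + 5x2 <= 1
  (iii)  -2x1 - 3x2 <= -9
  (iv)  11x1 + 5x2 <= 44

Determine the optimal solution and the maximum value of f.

x1 = 87/23, x2 = 11/23, maximum f = 935/23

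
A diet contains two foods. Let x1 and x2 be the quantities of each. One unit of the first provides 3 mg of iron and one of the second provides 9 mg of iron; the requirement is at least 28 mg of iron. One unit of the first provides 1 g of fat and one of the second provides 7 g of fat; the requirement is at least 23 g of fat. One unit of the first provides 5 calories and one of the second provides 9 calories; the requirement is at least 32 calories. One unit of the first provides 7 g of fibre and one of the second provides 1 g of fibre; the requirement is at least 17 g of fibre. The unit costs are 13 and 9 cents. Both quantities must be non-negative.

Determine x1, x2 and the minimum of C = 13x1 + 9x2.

The feasible region is unbounded (it extends along (0, 1), (1, 0)), but C strictly increases along every unbounded feasible direction, so there is no improving ray and the minimum is attained at a vertex.

x1 = 2, x2 = 3, minimum C = 53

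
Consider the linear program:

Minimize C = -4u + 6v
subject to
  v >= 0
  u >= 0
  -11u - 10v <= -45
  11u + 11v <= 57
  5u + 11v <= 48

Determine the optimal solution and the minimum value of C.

Vertices and C = -4u + 6v:
  (45/11, 0) → C = -180/11
  (57/11, 0) → C = -228/11
  (15/71, 303/71) → C = 1758/71
  (3/2, 81/22) → C = 177/11

At the optimal vertex, v = 0 and 11u + 11v = 57.
Solving simultaneously gives u = 57/11, v = 0.

u = 57/11, v = 0, minimum C = -228/11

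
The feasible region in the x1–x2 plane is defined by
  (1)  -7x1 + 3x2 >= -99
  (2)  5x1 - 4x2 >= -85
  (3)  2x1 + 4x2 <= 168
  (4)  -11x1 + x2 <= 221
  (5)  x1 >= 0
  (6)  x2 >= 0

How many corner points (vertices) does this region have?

The feasible vertices (each the meet of two boundaries and inside every other half-plane) are:
  (450/17, 489/17)
  (99/7, 0)
  (83/7, 505/14)
  (0, 85/4)
  (0, 0)

5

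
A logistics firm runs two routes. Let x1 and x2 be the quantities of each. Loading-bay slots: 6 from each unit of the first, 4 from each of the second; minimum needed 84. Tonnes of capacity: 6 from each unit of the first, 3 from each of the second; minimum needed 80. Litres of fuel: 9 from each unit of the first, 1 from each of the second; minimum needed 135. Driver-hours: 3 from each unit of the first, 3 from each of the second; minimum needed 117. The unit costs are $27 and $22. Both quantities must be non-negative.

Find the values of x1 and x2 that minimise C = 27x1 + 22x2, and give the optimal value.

Vertices and C = 27x1 + 22x2:
  (0, 135) → C = 2970
  (39, 0) → C = 1053
  (12, 27) → C = 918
The feasible region is unbounded (it extends along (0, 1), (1, 0)), but C strictly increases along every unbounded feasible direction, so there is no improving ray and the minimum is attained at a vertex.

x1 = 12, x2 = 27, minimum C = 918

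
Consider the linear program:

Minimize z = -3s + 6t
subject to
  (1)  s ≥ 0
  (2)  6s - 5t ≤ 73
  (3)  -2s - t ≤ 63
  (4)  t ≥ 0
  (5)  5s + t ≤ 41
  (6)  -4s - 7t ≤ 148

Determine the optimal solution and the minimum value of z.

s = 41/5, t = 0, minimum z = -123/5

Corner points and z = -3s + 6t:
  (0, 0) → z = 0
  (0, 41) → z = 246
  (41/5, 0) → z = -123/5

The optimum lies where t = 0 and 5s + t = 41.
Solving simultaneously gives s = 41/5, t = 0.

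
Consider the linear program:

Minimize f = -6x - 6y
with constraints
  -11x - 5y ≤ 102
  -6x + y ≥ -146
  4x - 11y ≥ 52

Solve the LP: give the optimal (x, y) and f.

Extreme points and f = -6x - 6y:
  (628/41, -2218/41) → f = 9540/41
  (-862/141, -980/141) → f = 3684/47
  (777/31, 136/31) → f = -5478/31

At the optimal vertex, -6x + y = -146 and 4x - 11y = 52.
Solving simultaneously gives x = 777/31, y = 136/31.

x = 777/31, y = 136/31, minimum f = -5478/31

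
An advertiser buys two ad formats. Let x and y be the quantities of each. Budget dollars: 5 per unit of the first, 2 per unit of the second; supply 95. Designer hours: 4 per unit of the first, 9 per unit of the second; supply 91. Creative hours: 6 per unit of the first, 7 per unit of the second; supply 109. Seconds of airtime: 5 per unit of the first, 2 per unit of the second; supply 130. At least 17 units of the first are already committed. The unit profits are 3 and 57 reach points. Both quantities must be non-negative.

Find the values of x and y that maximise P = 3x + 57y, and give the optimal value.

x = 17, y = 1, maximum P = 108

At the optimal vertex, 6x + 7y = 109 and x = 17.
Solving simultaneously gives x = 17, y = 1.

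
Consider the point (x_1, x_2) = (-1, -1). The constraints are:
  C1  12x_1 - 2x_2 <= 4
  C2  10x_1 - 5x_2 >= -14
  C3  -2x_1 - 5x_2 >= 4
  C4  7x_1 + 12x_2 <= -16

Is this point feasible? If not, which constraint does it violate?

feasible

C1: -10 ≤ 4 ✓
C2: -5 ≥ -14 ✓
C3: 7 ≥ 4 ✓
C4: -19 ≤ -16 ✓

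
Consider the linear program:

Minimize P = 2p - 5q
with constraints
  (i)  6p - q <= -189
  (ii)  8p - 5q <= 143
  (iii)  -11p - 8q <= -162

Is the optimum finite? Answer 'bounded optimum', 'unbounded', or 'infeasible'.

unbounded

From the feasible point (-1350/59, 3051/59), moving in the direction (-8, 11) keeps every constraint satisfied while P decreases without bound.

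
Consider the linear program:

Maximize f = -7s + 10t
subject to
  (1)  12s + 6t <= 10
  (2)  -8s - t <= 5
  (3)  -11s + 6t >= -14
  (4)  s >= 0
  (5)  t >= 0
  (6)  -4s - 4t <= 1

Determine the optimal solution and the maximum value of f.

s = 0, t = 5/3, maximum f = 50/3

Feasible corners and f = -7s + 10t:
  (0, 5/3) → f = 50/3
  (5/6, 0) → f = -35/6
  (0, 0) → f = 0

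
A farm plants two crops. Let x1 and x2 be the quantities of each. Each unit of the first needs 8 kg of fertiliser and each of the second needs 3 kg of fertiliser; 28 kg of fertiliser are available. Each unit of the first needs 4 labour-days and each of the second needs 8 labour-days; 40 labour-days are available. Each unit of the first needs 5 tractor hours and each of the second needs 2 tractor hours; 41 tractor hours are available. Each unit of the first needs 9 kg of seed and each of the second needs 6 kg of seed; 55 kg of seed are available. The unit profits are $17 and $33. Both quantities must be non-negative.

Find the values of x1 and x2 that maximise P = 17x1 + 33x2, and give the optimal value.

x1 = 2, x2 = 4, maximum P = 166

Feasible corners and P = 17x1 + 33x2:
  (0, 0) → P = 0
  (0, 5) → P = 165
  (7/2, 0) → P = 119/2
  (2, 4) → P = 166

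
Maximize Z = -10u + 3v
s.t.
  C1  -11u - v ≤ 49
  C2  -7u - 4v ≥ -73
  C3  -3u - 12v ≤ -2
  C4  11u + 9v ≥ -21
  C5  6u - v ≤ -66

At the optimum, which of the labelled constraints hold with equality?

Vertices and Z = -10u + 3v:
  (-269/37, 1146/37) → Z = 6128/37
  (-115/17, 432/17) → Z = 2446/17
  (-191/31, 900/31) → Z = 4610/31

The maximum is at (-269/37, 1146/37). Substituting into each constraint, equality holds for C1 and C2; the remaining constraints have slack.

C1 and C2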